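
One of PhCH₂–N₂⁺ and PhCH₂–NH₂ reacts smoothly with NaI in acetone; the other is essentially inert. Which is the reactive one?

PhCH₂–N₂⁺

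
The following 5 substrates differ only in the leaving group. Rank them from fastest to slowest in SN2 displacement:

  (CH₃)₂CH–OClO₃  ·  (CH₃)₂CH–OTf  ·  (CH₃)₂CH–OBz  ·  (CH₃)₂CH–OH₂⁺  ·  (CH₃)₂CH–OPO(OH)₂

The skeletons are identical, so relative rate is governed entirely by leaving-group ability.
The more stable X⁻ (or X) is on its own — i.e. the weaker a base it is — the better a leaving group it makes.
(CH₃)₂CH–OTf loses OTf⁻: pKₐ(CF₃SO₃H (triflic acid)) ≈ -14
(CH₃)₂CH–OClO₃ loses ClO₄⁻: pKₐ(HClO₄) ≈ -10
(CH₃)₂CH–OH₂⁺ loses H₂O: pKₐ(H₃O⁺) ≈ -1.7
(CH₃)₂CH–OPO(OH)₂ loses H₂PO₄⁻: pKₐ(H₃PO₄) ≈ 2.1
(CH₃)₂CH–OBz loses PhCOO⁻: pKₐ(C₆H₅COOH) ≈ 4.2

(CH₃)₂CH–OTf > (CH₃)₂CH–OClO₃ > (CH₃)₂CH–OH₂⁺ > (CH₃)₂CH–OPO(OH)₂ > (CH₃)₂CH–OBz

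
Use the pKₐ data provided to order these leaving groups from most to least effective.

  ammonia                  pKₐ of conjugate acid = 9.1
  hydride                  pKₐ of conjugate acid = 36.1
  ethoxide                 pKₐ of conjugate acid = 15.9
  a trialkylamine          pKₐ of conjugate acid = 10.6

Lower conjugate-acid pKₐ ⇒ weaker base ⇒ better leaving group.
Sorting by the given values: ammonia (9.1), a trialkylamine (10.6), ethoxide (15.9), hydride (36.1).

ammonia > a trialkylamine > ethoxide > hydride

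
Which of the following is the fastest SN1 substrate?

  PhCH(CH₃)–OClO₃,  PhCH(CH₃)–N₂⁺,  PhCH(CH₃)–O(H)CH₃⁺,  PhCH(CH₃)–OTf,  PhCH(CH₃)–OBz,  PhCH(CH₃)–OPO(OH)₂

PhCH(CH₃)–N₂⁺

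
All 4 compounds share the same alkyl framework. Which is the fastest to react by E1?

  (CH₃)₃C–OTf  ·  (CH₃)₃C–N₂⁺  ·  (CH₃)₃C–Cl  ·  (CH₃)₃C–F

(CH₃)₃C–N₂⁺

The skeletons are identical, so relative rate is governed entirely by leaving-group ability.
The more stable X⁻ (or X) is on its own — i.e. the weaker a base it is — the better a leaving group it makes.
(CH₃)₃C–N₂⁺ loses N₂: no meaningful conjugate acid; N₂ departs as an exceptionally stable neutral molecule
(CH₃)₃C–OTf loses OTf⁻: pKₐ(CF₃SO₃H (triflic acid)) ≈ -14
(CH₃)₃C–Cl loses Cl⁻: pKₐ(HCl) ≈ -7
(CH₃)₃C–F loses F⁻: pKₐ(HF) ≈ 3.2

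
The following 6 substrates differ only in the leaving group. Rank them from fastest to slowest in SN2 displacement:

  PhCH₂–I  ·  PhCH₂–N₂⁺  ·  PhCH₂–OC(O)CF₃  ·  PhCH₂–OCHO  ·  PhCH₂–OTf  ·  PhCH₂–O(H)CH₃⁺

PhCH₂–N₂⁺ > PhCH₂–OTf > PhCH₂–I > PhCH₂–O(H)CH₃⁺ > PhCH₂–OC(O)CF₃ > PhCH₂–OCHO

Same R in every case — rank the leaving groups.
Leaving-group ability tracks the stability of the departed species; conjugate-acid pKₐ is the usual yardstick (lower pKₐ → better LG).
PhCH₂–N₂⁺ loses N₂: no meaningful conjugate acid; N₂ departs as an exceptionally stable neutral molecule
PhCH₂–OTf loses OTf⁻: pKₐ(CF₃SO₃H (triflic acid)) ≈ -14
PhCH₂–I loses I⁻: pKₐ(HI) ≈ -10
PhCH₂–O(H)CH₃⁺ loses R'OH: pKₐ(R'OH₂⁺) ≈ -2.4
PhCH₂–OC(O)CF₃ loses CF₃COO⁻: pKₐ(CF₃COOH) ≈ 0.2
PhCH₂–OCHO loses HCOO⁻: pKₐ(HCOOH) ≈ 3.8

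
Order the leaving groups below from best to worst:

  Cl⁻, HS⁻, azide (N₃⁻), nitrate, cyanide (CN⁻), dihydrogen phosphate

Cl⁻ > nitrate > dihydrogen phosphate > azide (N₃⁻) > HS⁻ > cyanide (CN⁻)

Leaving-group ability tracks the stability of the departed species; conjugate-acid pKₐ is the usual yardstick (lower pKₐ → better LG).
Cl⁻: pKₐ(HCl) ≈ -7 — moderately weak base
nitrate: pKₐ(HNO₃) ≈ -1.3 — resonance-delocalised over three oxygens
dihydrogen phosphate: pKₐ(H₃PO₄) ≈ 2.1 — moderate base; biological leaving group after further activation
azide (N₃⁻): pKₐ(HN₃) ≈ 4.7 — linear, resonance-stabilised
HS⁻: pKₐ(H₂S) ≈ 7 — larger and more polarisable than the oxygen analogue
cyanide (CN⁻): pKₐ(HCN) ≈ 9.2 — sp carbon stabilises the charge somewhat, but still a poor LG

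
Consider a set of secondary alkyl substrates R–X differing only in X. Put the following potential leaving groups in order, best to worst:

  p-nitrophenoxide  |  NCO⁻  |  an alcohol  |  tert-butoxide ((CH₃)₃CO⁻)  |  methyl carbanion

an alcohol > NCO⁻ > p-nitrophenoxide > tert-butoxide ((CH₃)₃CO⁻) > methyl carbanion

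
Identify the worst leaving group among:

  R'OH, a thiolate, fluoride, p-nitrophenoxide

The more stable X⁻ (or X) is on its own — i.e. the weaker a base it is — the better a leaving group it makes.
R'OH: pKₐ(R'OH₂⁺) ≈ -2.4
fluoride: pKₐ(HF) ≈ 3.2
p-nitrophenoxide: pKₐ(p-nitrophenol) ≈ 7.2
a thiolate: pKₐ(RSH (a thiol)) ≈ 10.5

a thiolate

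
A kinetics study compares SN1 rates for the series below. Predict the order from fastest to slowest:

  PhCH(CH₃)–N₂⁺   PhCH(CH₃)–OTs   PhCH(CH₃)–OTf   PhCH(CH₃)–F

Same R in every case — rank the leaving groups.
The more stable X⁻ (or X) is on its own — i.e. the weaker a base it is — the better a leaving group it makes.
PhCH(CH₃)–N₂⁺ loses N₂: no meaningful conjugate acid; N₂ departs as an exceptionally stable neutral molecule
PhCH(CH₃)–OTf loses OTf⁻: pKₐ(CF₃SO₃H (triflic acid)) ≈ -14
PhCH(CH₃)–OTs loses OTs⁻: pKₐ(p-CH₃C₆H₄SO₃H (TsOH)) ≈ -2.8
PhCH(CH₃)–F loses F⁻: pKₐ(HF) ≈ 3.2

PhCH(CH₃)–N₂⁺ > PhCH(CH₃)–OTf > PhCH(CH₃)–OTs > PhCH(CH₃)–F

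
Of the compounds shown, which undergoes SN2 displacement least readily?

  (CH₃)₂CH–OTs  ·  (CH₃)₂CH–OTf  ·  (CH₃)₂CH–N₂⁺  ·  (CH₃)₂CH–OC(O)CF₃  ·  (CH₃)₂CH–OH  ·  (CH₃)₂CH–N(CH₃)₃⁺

(CH₃)₂CH–OH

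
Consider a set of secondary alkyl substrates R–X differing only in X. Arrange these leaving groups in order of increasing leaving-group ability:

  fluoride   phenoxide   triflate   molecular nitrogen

phenoxide < fluoride < triflate < molecular nitrogen

molecular nitrogen: no meaningful conjugate acid; N₂ departs as an exceptionally stable neutral molecule
triflate: pKₐ(CF₃SO₃H (triflic acid)) ≈ -14 — charge spread over three oxygens and a CF₃ group; the premier leaving group in synthesis
fluoride: pKₐ(HF) ≈ 3.2
phenoxide: pKₐ(C₆H₅OH (phenol)) ≈ 10
Reversing gives the worst-to-best order requested.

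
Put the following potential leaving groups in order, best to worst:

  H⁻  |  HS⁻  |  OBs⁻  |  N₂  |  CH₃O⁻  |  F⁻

N₂ > OBs⁻ > F⁻ > HS⁻ > CH₃O⁻ > H⁻

The more stable X⁻ (or X) is on its own — i.e. the weaker a base it is — the better a leaving group it makes.
N₂: no meaningful conjugate acid; N₂ departs as an exceptionally stable neutral molecule
OBs⁻: pKₐ(p-BrC₆H₄SO₃H) ≈ -2.8
F⁻: pKₐ(HF) ≈ 3.2
HS⁻: pKₐ(H₂S) ≈ 7
CH₃O⁻: pKₐ(CH₃OH) ≈ 15.5
H⁻: pKₐ(H₂) ≈ 36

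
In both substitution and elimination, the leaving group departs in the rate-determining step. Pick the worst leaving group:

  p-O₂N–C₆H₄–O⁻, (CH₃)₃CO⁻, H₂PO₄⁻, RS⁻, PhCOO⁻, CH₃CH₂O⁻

(CH₃)₃CO⁻

Rank by basicity of the departing species: weakest base leaves most easily.
H₂PO₄⁻: pKₐ(H₃PO₄) ≈ 2.1
PhCOO⁻: pKₐ(C₆H₅COOH) ≈ 4.2
p-O₂N–C₆H₄–O⁻: pKₐ(p-nitrophenol) ≈ 7.2
RS⁻: pKₐ(RSH (a thiol)) ≈ 10.5
CH₃CH₂O⁻: pKₐ(CH₃CH₂OH) ≈ 16
(CH₃)₃CO⁻: pKₐ(t-BuOH) ≈ 18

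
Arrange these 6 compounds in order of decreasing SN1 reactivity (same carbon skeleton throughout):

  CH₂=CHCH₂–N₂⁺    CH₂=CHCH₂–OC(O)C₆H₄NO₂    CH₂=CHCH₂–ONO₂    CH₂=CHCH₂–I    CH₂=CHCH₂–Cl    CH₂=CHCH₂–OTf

CH₂=CHCH₂–N₂⁺ > CH₂=CHCH₂–OTf > CH₂=CHCH₂–I > CH₂=CHCH₂–Cl > CH₂=CHCH₂–ONO₂ > CH₂=CHCH₂–OC(O)C₆H₄NO₂

Identical carbon frameworks mean the comparison reduces to leaving-group quality.
A good leaving group is a weak base: the lower the pKₐ of its conjugate acid, the more readily it departs.
CH₂=CHCH₂–N₂⁺ loses N₂: no meaningful conjugate acid; N₂ departs as an exceptionally stable neutral molecule
CH₂=CHCH₂–OTf loses OTf⁻: pKₐ(CF₃SO₃H (triflic acid)) ≈ -14
CH₂=CHCH₂–I loses I⁻: pKₐ(HI) ≈ -10
CH₂=CHCH₂–Cl loses Cl⁻: pKₐ(HCl) ≈ -7
CH₂=CHCH₂–ONO₂ loses NO₃⁻: pKₐ(HNO₃) ≈ -1.3
CH₂=CHCH₂–OC(O)C₆H₄NO₂ loses p-O₂N–C₆H₄–COO⁻: pKₐ(p-nitrobenzoic acid) ≈ 3.4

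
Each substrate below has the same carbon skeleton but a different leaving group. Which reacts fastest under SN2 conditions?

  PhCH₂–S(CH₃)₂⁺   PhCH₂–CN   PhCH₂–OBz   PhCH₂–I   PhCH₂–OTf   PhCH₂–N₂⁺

Same R in every case — rank the leaving groups.
The more stable X⁻ (or X) is on its own — i.e. the weaker a base it is — the better a leaving group it makes.
PhCH₂–N₂⁺ loses N₂: no meaningful conjugate acid; N₂ departs as an exceptionally stable neutral molecule
PhCH₂–OTf loses OTf⁻: pKₐ(CF₃SO₃H (triflic acid)) ≈ -14
PhCH₂–I loses I⁻: pKₐ(HI) ≈ -10
PhCH₂–S(CH₃)₂⁺ loses SR'₂: pKₐ(R'₂SH⁺) ≈ -7
PhCH₂–OBz loses PhCOO⁻: pKₐ(C₆H₅COOH) ≈ 4.2
PhCH₂–CN loses CN⁻: pKₐ(HCN) ≈ 9.2

PhCH₂–N₂⁺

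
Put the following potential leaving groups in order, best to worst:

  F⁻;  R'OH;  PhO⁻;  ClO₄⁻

Leaving-group ability tracks the stability of the departed species; conjugate-acid pKₐ is the usual yardstick (lower pKₐ → better LG).
ClO₄⁻: pKₐ(HClO₄) ≈ -10
R'OH: pKₐ(R'OH₂⁺) ≈ -2.4
F⁻: pKₐ(HF) ≈ 3.2
PhO⁻: pKₐ(C₆H₅OH (phenol)) ≈ 10

ClO₄⁻ > R'OH > F⁻ > PhO⁻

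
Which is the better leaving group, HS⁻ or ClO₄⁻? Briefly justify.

ClO₄⁻ is the better leaving group.
pKₐ(HClO₄) ≈ -10 versus pKₐ(H₂S) ≈ 7: ClO₄⁻ is the much weaker base.
Extremely weak base; rarely used for safety reasons.

ClO₄⁻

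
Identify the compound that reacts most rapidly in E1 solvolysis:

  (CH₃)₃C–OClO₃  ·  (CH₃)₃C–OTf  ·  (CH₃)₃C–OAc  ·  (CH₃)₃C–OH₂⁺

The skeletons are identical, so relative rate is governed entirely by leaving-group ability.
Leaving-group ability tracks the stability of the departed species; conjugate-acid pKₐ is the usual yardstick (lower pKₐ → better LG).
(CH₃)₃C–OTf loses OTf⁻: pKₐ(CF₃SO₃H (triflic acid)) ≈ -14
(CH₃)₃C–OClO₃ loses ClO₄⁻: pKₐ(HClO₄) ≈ -10
(CH₃)₃C–OH₂⁺ loses H₂O: pKₐ(H₃O⁺) ≈ -1.7
(CH₃)₃C–OAc loses AcO⁻: pKₐ(CH₃COOH) ≈ 4.8

(CH₃)₃C–OTf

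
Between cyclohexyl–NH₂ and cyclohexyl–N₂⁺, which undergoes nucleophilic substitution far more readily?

From cyclohexyl–NH₂ the departing group would be NH₂⁻ (pKₐ(NH₃) ≈ 38). Extremely strong base; never a leaving group.
From cyclohexyl–N₂⁺ the leaving group is N₂ (no meaningful conjugate acid; N₂ departs as an exceptionally stable neutral molecule).
(In practice cyclohexyl–N₂⁺ is made from cyclohexyl–NH₂ by diazotisation (NaNO₂ / HCl, 0 °C), generating a diazonium salt that expels N₂.)

cyclohexyl–N₂⁺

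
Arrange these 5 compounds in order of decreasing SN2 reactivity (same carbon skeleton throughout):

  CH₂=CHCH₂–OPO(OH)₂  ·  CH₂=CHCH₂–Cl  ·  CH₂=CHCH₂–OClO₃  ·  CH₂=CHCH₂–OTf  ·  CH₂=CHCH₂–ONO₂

Same R in every case — rank the leaving groups.
Leaving-group ability tracks the stability of the departed species; conjugate-acid pKₐ is the usual yardstick (lower pKₐ → better LG).
CH₂=CHCH₂–OTf loses OTf⁻: pKₐ(CF₃SO₃H (triflic acid)) ≈ -14
CH₂=CHCH₂–OClO₃ loses ClO₄⁻: pKₐ(HClO₄) ≈ -10
CH₂=CHCH₂–Cl loses Cl⁻: pKₐ(HCl) ≈ -7
CH₂=CHCH₂–ONO₂ loses NO₃⁻: pKₐ(HNO₃) ≈ -1.3
CH₂=CHCH₂–OPO(OH)₂ loses H₂PO₄⁻: pKₐ(H₃PO₄) ≈ 2.1

CH₂=CHCH₂–OTf > CH₂=CHCH₂–OClO₃ > CH₂=CHCH₂–Cl > CH₂=CHCH₂–ONO₂ > CH₂=CHCH₂–OPO(OH)₂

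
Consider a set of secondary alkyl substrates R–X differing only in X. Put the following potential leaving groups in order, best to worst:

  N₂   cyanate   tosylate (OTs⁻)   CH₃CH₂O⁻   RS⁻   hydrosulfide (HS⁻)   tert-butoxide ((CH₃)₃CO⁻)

N₂ > tosylate (OTs⁻) > cyanate > hydrosulfide (HS⁻) > RS⁻ > CH₃CH₂O⁻ > tert-butoxide ((CH₃)₃CO⁻)

Rank by basicity of the departing species: weakest base leaves most easily.
N₂: no meaningful conjugate acid; N₂ departs as an exceptionally stable neutral molecule
tosylate (OTs⁻): pKₐ(p-CH₃C₆H₄SO₃H (TsOH)) ≈ -2.8
cyanate: pKₐ(HOCN) ≈ 3.5
hydrosulfide (HS⁻): pKₐ(H₂S) ≈ 7
RS⁻: pKₐ(RSH (a thiol)) ≈ 10.5
CH₃CH₂O⁻: pKₐ(CH₃CH₂OH) ≈ 16
tert-butoxide ((CH₃)₃CO⁻): pKₐ(t-BuOH) ≈ 18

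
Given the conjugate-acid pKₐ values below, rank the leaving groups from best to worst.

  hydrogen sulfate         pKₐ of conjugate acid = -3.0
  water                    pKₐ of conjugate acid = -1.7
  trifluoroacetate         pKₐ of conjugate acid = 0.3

Lower conjugate-acid pKₐ ⇒ weaker base ⇒ better leaving group.
Sorting by the given values: hydrogen sulfate (-3.0), water (-1.7), trifluoroacetate (0.3).

hydrogen sulfate > water > trifluoroacetate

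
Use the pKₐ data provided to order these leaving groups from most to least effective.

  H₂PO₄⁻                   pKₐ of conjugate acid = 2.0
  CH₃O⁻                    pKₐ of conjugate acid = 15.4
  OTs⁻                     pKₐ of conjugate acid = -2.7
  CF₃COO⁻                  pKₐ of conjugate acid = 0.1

Lower conjugate-acid pKₐ ⇒ weaker base ⇒ better leaving group.
Sorting by the given values: OTs⁻ (-2.7), CF₃COO⁻ (0.1), H₂PO₄⁻ (2.0), CH₃O⁻ (15.4).

OTs⁻ > CF₃COO⁻ > H₂PO₄⁻ > CH₃O⁻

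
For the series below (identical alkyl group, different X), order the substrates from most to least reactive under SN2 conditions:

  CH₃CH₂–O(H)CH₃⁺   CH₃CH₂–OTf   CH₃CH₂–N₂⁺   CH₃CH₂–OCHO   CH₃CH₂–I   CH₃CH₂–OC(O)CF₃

CH₃CH₂–N₂⁺ > CH₃CH₂–OTf > CH₃CH₂–I > CH₃CH₂–O(H)CH₃⁺ > CH₃CH₂–OC(O)CF₃ > CH₃CH₂–OCHO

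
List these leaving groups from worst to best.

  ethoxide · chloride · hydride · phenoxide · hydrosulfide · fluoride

hydride < ethoxide < phenoxide < hydrosulfide < fluoride < chloride

Rank by basicity of the departing species: weakest base leaves most easily.
chloride: pKₐ(HCl) ≈ -7
fluoride: pKₐ(HF) ≈ 3.2
hydrosulfide: pKₐ(H₂S) ≈ 7
phenoxide: pKₐ(C₆H₅OH (phenol)) ≈ 10
ethoxide: pKₐ(CH₃CH₂OH) ≈ 16
hydride: pKₐ(H₂) ≈ 36
Reversing gives the worst-to-best order requested.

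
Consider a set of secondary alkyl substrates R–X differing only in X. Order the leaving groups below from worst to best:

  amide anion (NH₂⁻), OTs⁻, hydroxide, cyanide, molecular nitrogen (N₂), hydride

amide anion (NH₂⁻) < hydride < hydroxide < cyanide < OTs⁻ < molecular nitrogen (N₂)

The more stable X⁻ (or X) is on its own — i.e. the weaker a base it is — the better a leaving group it makes.
molecular nitrogen (N₂): no meaningful conjugate acid; N₂ departs as an exceptionally stable neutral molecule
OTs⁻: pKₐ(p-CH₃C₆H₄SO₃H (TsOH)) ≈ -2.8
cyanide: pKₐ(HCN) ≈ 9.2
hydroxide: pKₐ(H₂O) ≈ 15.7
hydride: pKₐ(H₂) ≈ 36
amide anion (NH₂⁻): pKₐ(NH₃) ≈ 38
Listed from poorest to best leaving group as asked.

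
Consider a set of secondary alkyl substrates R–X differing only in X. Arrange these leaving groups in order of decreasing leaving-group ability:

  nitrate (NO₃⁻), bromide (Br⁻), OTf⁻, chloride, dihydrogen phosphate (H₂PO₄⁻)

OTf⁻ > bromide (Br⁻) > chloride > nitrate (NO₃⁻) > dihydrogen phosphate (H₂PO₄⁻)

The more stable X⁻ (or X) is on its own — i.e. the weaker a base it is — the better a leaving group it makes.
OTf⁻: pKₐ(CF₃SO₃H (triflic acid)) ≈ -14
bromide (Br⁻): pKₐ(HBr) ≈ -9
chloride: pKₐ(HCl) ≈ -7
nitrate (NO₃⁻): pKₐ(HNO₃) ≈ -1.3
dihydrogen phosphate (H₂PO₄⁻): pKₐ(H₃PO₄) ≈ 2.1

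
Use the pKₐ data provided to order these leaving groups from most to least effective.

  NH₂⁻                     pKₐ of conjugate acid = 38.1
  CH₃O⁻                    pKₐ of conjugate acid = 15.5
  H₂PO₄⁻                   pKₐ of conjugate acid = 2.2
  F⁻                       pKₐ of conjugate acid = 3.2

Lower conjugate-acid pKₐ ⇒ weaker base ⇒ better leaving group.
Sorting by the given values: H₂PO₄⁻ (2.2), F⁻ (3.2), CH₃O⁻ (15.5), NH₂⁻ (38.1).

H₂PO₄⁻ > F⁻ > CH₃O⁻ > NH₂⁻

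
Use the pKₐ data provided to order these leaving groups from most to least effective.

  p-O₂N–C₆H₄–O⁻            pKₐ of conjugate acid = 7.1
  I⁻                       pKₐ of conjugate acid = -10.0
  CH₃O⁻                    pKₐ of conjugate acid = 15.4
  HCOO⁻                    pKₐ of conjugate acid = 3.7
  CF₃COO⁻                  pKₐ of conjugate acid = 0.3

Lower conjugate-acid pKₐ ⇒ weaker base ⇒ better leaving group.
Sorting by the given values: I⁻ (-10.0), CF₃COO⁻ (0.3), HCOO⁻ (3.7), p-O₂N–C₆H₄–O⁻ (7.1), CH₃O⁻ (15.4).

I⁻ > CF₃COO⁻ > HCOO⁻ > p-O₂N–C₆H₄–O⁻ > CH₃O⁻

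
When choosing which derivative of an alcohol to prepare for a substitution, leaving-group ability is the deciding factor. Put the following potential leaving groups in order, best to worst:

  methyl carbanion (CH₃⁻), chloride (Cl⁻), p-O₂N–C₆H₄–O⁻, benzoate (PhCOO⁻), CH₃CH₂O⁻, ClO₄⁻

Leaving-group ability tracks the stability of the departed species; conjugate-acid pKₐ is the usual yardstick (lower pKₐ → better LG).
ClO₄⁻: pKₐ(HClO₄) ≈ -10
chloride (Cl⁻): pKₐ(HCl) ≈ -7
benzoate (PhCOO⁻): pKₐ(C₆H₅COOH) ≈ 4.2
p-O₂N–C₆H₄–O⁻: pKₐ(p-nitrophenol) ≈ 7.2
CH₃CH₂O⁻: pKₐ(CH₃CH₂OH) ≈ 16
methyl carbanion (CH₃⁻): pKₐ(CH₄) ≈ 48

ClO₄⁻ > chloride (Cl⁻) > benzoate (PhCOO⁻) > p-O₂N–C₆H₄–O⁻ > CH₃CH₂O⁻ > methyl carbanion (CH₃⁻)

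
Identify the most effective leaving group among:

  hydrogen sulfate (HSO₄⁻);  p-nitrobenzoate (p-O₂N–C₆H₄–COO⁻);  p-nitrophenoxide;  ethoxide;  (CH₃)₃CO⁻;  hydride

hydrogen sulfate (HSO₄⁻)

The more stable X⁻ (or X) is on its own — i.e. the weaker a base it is — the better a leaving group it makes.
hydrogen sulfate (HSO₄⁻): pKₐ(H₂SO₄) ≈ -3
p-nitrobenzoate (p-O₂N–C₆H₄–COO⁻): pKₐ(p-nitrobenzoic acid) ≈ 3.4
p-nitrophenoxide: pKₐ(p-nitrophenol) ≈ 7.2
ethoxide: pKₐ(CH₃CH₂OH) ≈ 16
(CH₃)₃CO⁻: pKₐ(t-BuOH) ≈ 18
hydride: pKₐ(H₂) ≈ 36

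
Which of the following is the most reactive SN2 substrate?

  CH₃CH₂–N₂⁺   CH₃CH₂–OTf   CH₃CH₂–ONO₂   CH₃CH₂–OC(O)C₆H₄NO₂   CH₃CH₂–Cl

With the same alkyl group throughout, only the leaving group differentiates the rates.
Rank by basicity of the departing species: weakest base leaves most easily.
CH₃CH₂–N₂⁺ loses N₂: no meaningful conjugate acid; N₂ departs as an exceptionally stable neutral molecule
CH₃CH₂–OTf loses OTf⁻: pKₐ(CF₃SO₃H (triflic acid)) ≈ -14
CH₃CH₂–Cl loses Cl⁻: pKₐ(HCl) ≈ -7
CH₃CH₂–ONO₂ loses NO₃⁻: pKₐ(HNO₃) ≈ -1.3
CH₃CH₂–OC(O)C₆H₄NO₂ loses p-O₂N–C₆H₄–COO⁻: pKₐ(p-nitrobenzoic acid) ≈ 3.4

CH₃CH₂–N₂⁺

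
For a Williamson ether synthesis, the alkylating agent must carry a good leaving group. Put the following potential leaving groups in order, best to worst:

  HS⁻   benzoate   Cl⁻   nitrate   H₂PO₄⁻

Cl⁻ > nitrate > H₂PO₄⁻ > benzoate > HS⁻

Cl⁻: pKₐ(HCl) ≈ -7
nitrate: pKₐ(HNO₃) ≈ -1.3 — resonance-delocalised over three oxygens
H₂PO₄⁻: pKₐ(H₃PO₄) ≈ 2.1
benzoate: pKₐ(C₆H₅COOH) ≈ 4.2 — aryl carboxylate
HS⁻: pKₐ(H₂S) ≈ 7 — larger and more polarisable than the oxygen analogue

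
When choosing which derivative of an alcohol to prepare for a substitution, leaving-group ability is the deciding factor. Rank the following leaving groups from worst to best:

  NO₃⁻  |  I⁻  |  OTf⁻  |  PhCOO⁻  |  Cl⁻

PhCOO⁻ < NO₃⁻ < Cl⁻ < I⁻ < OTf⁻

Rank by basicity of the departing species: weakest base leaves most easily.
OTf⁻: pKₐ(CF₃SO₃H (triflic acid)) ≈ -14
I⁻: pKₐ(HI) ≈ -10
Cl⁻: pKₐ(HCl) ≈ -7 — moderately weak base
NO₃⁻: pKₐ(HNO₃) ≈ -1.3
PhCOO⁻: pKₐ(C₆H₅COOH) ≈ 4.2 — aryl carboxylate
Reversing gives the worst-to-best order requested.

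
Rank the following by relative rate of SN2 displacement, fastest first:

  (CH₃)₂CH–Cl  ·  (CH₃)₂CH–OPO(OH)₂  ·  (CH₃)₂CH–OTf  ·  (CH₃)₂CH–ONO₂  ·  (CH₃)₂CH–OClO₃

The skeletons are identical, so relative rate is governed entirely by leaving-group ability.
Rank by basicity of the departing species: weakest base leaves most easily.
(CH₃)₂CH–OTf loses OTf⁻: pKₐ(CF₃SO₃H (triflic acid)) ≈ -14
(CH₃)₂CH–OClO₃ loses ClO₄⁻: pKₐ(HClO₄) ≈ -10
(CH₃)₂CH–Cl loses Cl⁻: pKₐ(HCl) ≈ -7
(CH₃)₂CH–ONO₂ loses NO₃⁻: pKₐ(HNO₃) ≈ -1.3
(CH₃)₂CH–OPO(OH)₂ loses H₂PO₄⁻: pKₐ(H₃PO₄) ≈ 2.1

(CH₃)₂CH–OTf > (CH₃)₂CH–OClO₃ > (CH₃)₂CH–Cl > (CH₃)₂CH–ONO₂ > (CH₃)₂CH–OPO(OH)₂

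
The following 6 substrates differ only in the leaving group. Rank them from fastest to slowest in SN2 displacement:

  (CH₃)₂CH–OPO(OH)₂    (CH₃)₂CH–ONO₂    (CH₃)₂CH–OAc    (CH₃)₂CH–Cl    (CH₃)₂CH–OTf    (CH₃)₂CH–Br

Same R in every case — rank the leaving groups.
Leaving-group ability tracks the stability of the departed species; conjugate-acid pKₐ is the usual yardstick (lower pKₐ → better LG).
(CH₃)₂CH–OTf loses OTf⁻: pKₐ(CF₃SO₃H (triflic acid)) ≈ -14
(CH₃)₂CH–Br loses Br⁻: pKₐ(HBr) ≈ -9
(CH₃)₂CH–Cl loses Cl⁻: pKₐ(HCl) ≈ -7
(CH₃)₂CH–ONO₂ loses NO₃⁻: pKₐ(HNO₃) ≈ -1.3
(CH₃)₂CH–OPO(OH)₂ loses H₂PO₄⁻: pKₐ(H₃PO₄) ≈ 2.1
(CH₃)₂CH–OAc loses AcO⁻: pKₐ(CH₃COOH) ≈ 4.8

(CH₃)₂CH–OTf > (CH₃)₂CH–Br > (CH₃)₂CH–Cl > (CH₃)₂CH–ONO₂ > (CH₃)₂CH–OPO(OH)₂ > (CH₃)₂CH–OAc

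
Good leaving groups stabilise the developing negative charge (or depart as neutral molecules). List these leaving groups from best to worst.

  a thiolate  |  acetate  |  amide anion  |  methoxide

acetate > a thiolate > methoxide > amide anion

Leaving-group ability tracks the stability of the departed species; conjugate-acid pKₐ is the usual yardstick (lower pKₐ → better LG).
acetate: pKₐ(CH₃COOH) ≈ 4.8
a thiolate: pKₐ(RSH (a thiol)) ≈ 10.5
methoxide: pKₐ(CH₃OH) ≈ 15.5
amide anion: pKₐ(NH₃) ≈ 38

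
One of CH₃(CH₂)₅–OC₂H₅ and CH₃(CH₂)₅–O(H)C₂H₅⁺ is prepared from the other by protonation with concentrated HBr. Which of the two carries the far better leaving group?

CH₃(CH₂)₅–O(H)C₂H₅⁺

From CH₃(CH₂)₅–OC₂H₅ the departing group would be CH₃CH₂O⁻ (pKₐ(CH₃CH₂OH) ≈ 16). Strong base; alkoxides do not leave unassisted.
From CH₃(CH₂)₅–O(H)C₂H₅⁺ the leaving group is R'OH (pKₐ(R'OH₂⁺) ≈ -2.4). Neutral; leaves from a protonated ether (an oxonium ion, R–O(H)R'⁺).
Protonation with concentrated HBr works by allowing neutral ethanol, rather than ethoxide, to depart, making CH₃(CH₂)₅–O(H)C₂H₅⁺ enormously more reactive.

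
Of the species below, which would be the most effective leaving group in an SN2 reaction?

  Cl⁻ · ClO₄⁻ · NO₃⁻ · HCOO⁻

ClO₄⁻

The more stable X⁻ (or X) is on its own — i.e. the weaker a base it is — the better a leaving group it makes.
ClO₄⁻: pKₐ(HClO₄) ≈ -10
Cl⁻: pKₐ(HCl) ≈ -7
NO₃⁻: pKₐ(HNO₃) ≈ -1.3
HCOO⁻: pKₐ(HCOOH) ≈ 3.8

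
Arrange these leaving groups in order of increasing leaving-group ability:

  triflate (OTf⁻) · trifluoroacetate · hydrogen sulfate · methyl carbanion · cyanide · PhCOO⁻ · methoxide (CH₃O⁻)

methyl carbanion < methoxide (CH₃O⁻) < cyanide < PhCOO⁻ < trifluoroacetate < hydrogen sulfate < triflate (OTf⁻)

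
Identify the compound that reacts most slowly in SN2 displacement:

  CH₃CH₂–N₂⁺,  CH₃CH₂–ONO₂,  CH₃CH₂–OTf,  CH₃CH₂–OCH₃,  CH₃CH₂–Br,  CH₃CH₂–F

CH₃CH₂–OCH₃

With the same alkyl group throughout, only the leaving group differentiates the rates.
Leaving-group ability tracks the stability of the departed species; conjugate-acid pKₐ is the usual yardstick (lower pKₐ → better LG).
CH₃CH₂–N₂⁺ loses N₂: no meaningful conjugate acid; N₂ departs as an exceptionally stable neutral molecule
CH₃CH₂–OTf loses OTf⁻: pKₐ(CF₃SO₃H (triflic acid)) ≈ -14
CH₃CH₂–Br loses Br⁻: pKₐ(HBr) ≈ -9
CH₃CH₂–ONO₂ loses NO₃⁻: pKₐ(HNO₃) ≈ -1.3
CH₃CH₂–F loses F⁻: pKₐ(HF) ≈ 3.2
CH₃CH₂–OCH₃ loses CH₃O⁻: pKₐ(CH₃OH) ≈ 15.5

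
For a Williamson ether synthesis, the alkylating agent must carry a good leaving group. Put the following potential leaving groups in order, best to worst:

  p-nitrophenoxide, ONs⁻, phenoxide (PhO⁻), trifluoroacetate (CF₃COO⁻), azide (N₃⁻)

A good leaving group is a weak base: the lower the pKₐ of its conjugate acid, the more readily it departs.
ONs⁻: pKₐ(p-O₂NC₆H₄SO₃H) ≈ -3.5
trifluoroacetate (CF₃COO⁻): pKₐ(CF₃COOH) ≈ 0.2 — strongly electron-withdrawing CF₃ stabilises the carboxylate
azide (N₃⁻): pKₐ(HN₃) ≈ 4.7 — linear, resonance-stabilised
p-nitrophenoxide: pKₐ(p-nitrophenol) ≈ 7.2 — nitro group delocalises the charge; the classic chromogenic LG
phenoxide (PhO⁻): pKₐ(C₆H₅OH (phenol)) ≈ 10 — resonance into the ring helps, but still a poor LG

ONs⁻ > trifluoroacetate (CF₃COO⁻) > azide (N₃⁻) > p-nitrophenoxide > phenoxide (PhO⁻)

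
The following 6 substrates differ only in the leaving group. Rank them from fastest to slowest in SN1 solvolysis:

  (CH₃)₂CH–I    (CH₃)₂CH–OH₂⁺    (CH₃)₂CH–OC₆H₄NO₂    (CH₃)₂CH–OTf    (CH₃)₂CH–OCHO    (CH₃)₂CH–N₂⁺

Same R in every case — rank the leaving groups.
The more stable X⁻ (or X) is on its own — i.e. the weaker a base it is — the better a leaving group it makes.
(CH₃)₂CH–N₂⁺ loses N₂: no meaningful conjugate acid; N₂ departs as an exceptionally stable neutral molecule
(CH₃)₂CH–OTf loses OTf⁻: pKₐ(CF₃SO₃H (triflic acid)) ≈ -14
(CH₃)₂CH–I loses I⁻: pKₐ(HI) ≈ -10
(CH₃)₂CH–OH₂⁺ loses H₂O: pKₐ(H₃O⁺) ≈ -1.7
(CH₃)₂CH–OCHO loses HCOO⁻: pKₐ(HCOOH) ≈ 3.8
(CH₃)₂CH–OC₆H₄NO₂ loses p-O₂N–C₆H₄–O⁻: pKₐ(p-nitrophenol) ≈ 7.2

(CH₃)₂CH–N₂⁺ > (CH₃)₂CH–OTf > (CH₃)₂CH–I > (CH₃)₂CH–OH₂⁺ > (CH₃)₂CH–OCHO > (CH₃)₂CH–OC₆H₄NO₂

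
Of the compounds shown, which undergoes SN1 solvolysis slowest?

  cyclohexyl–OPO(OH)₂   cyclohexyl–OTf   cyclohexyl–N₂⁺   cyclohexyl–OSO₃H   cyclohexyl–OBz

cyclohexyl–OBz

With the same alkyl group throughout, only the leaving group differentiates the rates.
A good leaving group is a weak base: the lower the pKₐ of its conjugate acid, the more readily it departs.
cyclohexyl–N₂⁺ loses N₂: no meaningful conjugate acid; N₂ departs as an exceptionally stable neutral molecule
cyclohexyl–OTf loses OTf⁻: pKₐ(CF₃SO₃H (triflic acid)) ≈ -14
cyclohexyl–OSO₃H loses HSO₄⁻: pKₐ(H₂SO₄) ≈ -3
cyclohexyl–OPO(OH)₂ loses H₂PO₄⁻: pKₐ(H₃PO₄) ≈ 2.1
cyclohexyl–OBz loses PhCOO⁻: pKₐ(C₆H₅COOH) ≈ 4.2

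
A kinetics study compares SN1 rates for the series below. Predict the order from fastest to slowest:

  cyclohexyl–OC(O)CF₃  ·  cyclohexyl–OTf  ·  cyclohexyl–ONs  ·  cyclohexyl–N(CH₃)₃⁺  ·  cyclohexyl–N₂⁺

cyclohexyl–N₂⁺ > cyclohexyl–OTf > cyclohexyl–ONs > cyclohexyl–OC(O)CF₃ > cyclohexyl–N(CH₃)₃⁺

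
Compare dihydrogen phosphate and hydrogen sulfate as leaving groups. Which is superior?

hydrogen sulfate is the better leaving group.
pKₐ(H₂SO₄) ≈ -3 versus pKₐ(H₃PO₄) ≈ 2.1: hydrogen sulfate is the much weaker base.
Conjugate base of a strong mineral acid.

hydrogen sulfate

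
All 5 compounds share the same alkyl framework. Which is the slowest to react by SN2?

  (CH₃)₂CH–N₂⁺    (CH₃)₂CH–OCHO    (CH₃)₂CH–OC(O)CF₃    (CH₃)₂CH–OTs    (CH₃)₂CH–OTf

Same R in every case — rank the leaving groups.
Rank by basicity of the departing species: weakest base leaves most easily.
(CH₃)₂CH–N₂⁺ loses N₂: no meaningful conjugate acid; N₂ departs as an exceptionally stable neutral molecule
(CH₃)₂CH–OTf loses OTf⁻: pKₐ(CF₃SO₃H (triflic acid)) ≈ -14
(CH₃)₂CH–OTs loses OTs⁻: pKₐ(p-CH₃C₆H₄SO₃H (TsOH)) ≈ -2.8
(CH₃)₂CH–OC(O)CF₃ loses CF₃COO⁻: pKₐ(CF₃COOH) ≈ 0.2
(CH₃)₂CH–OCHO loses HCOO⁻: pKₐ(HCOOH) ≈ 3.8

(CH₃)₂CH–OCHO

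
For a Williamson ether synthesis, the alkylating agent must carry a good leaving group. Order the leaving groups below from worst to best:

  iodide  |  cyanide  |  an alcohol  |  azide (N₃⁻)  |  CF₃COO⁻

Leaving-group ability tracks the stability of the departed species; conjugate-acid pKₐ is the usual yardstick (lower pKₐ → better LG).
iodide: pKₐ(HI) ≈ -10
an alcohol: pKₐ(R'OH₂⁺) ≈ -2.4
CF₃COO⁻: pKₐ(CF₃COOH) ≈ 0.2
azide (N₃⁻): pKₐ(HN₃) ≈ 4.7
cyanide: pKₐ(HCN) ≈ 9.2
Reversing gives the worst-to-best order requested.

cyanide < azide (N₃⁻) < CF₃COO⁻ < an alcohol < iodide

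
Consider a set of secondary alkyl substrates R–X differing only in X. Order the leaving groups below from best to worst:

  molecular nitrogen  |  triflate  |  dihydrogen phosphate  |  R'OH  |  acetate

molecular nitrogen > triflate > R'OH > dihydrogen phosphate > acetate

molecular nitrogen: no meaningful conjugate acid; N₂ departs as an exceptionally stable neutral molecule
triflate: pKₐ(CF₃SO₃H (triflic acid)) ≈ -14 — charge spread over three oxygens and a CF₃ group; the premier leaving group in synthesis
R'OH: pKₐ(R'OH₂⁺) ≈ -2.4 — neutral; leaves from a protonated ether (an oxonium ion, R–O(H)R'⁺)
dihydrogen phosphate: pKₐ(H₃PO₄) ≈ 2.1 — moderate base; biological leaving group after further activation
acetate: pKₐ(CH₃COOH) ≈ 4.8 — resonance-stabilised but still a weak base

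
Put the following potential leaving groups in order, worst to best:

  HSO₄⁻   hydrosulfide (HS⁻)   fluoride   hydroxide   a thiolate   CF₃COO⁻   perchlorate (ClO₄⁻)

hydroxide < a thiolate < hydrosulfide (HS⁻) < fluoride < CF₃COO⁻ < HSO₄⁻ < perchlorate (ClO₄⁻)

perchlorate (ClO₄⁻): pKₐ(HClO₄) ≈ -10
HSO₄⁻: pKₐ(H₂SO₄) ≈ -3
CF₃COO⁻: pKₐ(CF₃COOH) ≈ 0.2 — strongly electron-withdrawing CF₃ stabilises the carboxylate
fluoride: pKₐ(HF) ≈ 3.2 — small and strongly basic; the poor halide leaving group
hydrosulfide (HS⁻): pKₐ(H₂S) ≈ 7
a thiolate: pKₐ(RSH (a thiol)) ≈ 10.5 — moderately basic; rarely leaves without activation
hydroxide: pKₐ(H₂O) ≈ 15.7
The question asks for worst first, so the sequence is read in increasing leaving-group ability.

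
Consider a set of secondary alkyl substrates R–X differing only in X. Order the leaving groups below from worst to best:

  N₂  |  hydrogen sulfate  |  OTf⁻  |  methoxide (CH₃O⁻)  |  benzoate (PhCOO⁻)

Leaving-group ability tracks the stability of the departed species; conjugate-acid pKₐ is the usual yardstick (lower pKₐ → better LG).
N₂: no meaningful conjugate acid; N₂ departs as an exceptionally stable neutral molecule
OTf⁻: pKₐ(CF₃SO₃H (triflic acid)) ≈ -14
hydrogen sulfate: pKₐ(H₂SO₄) ≈ -3
benzoate (PhCOO⁻): pKₐ(C₆H₅COOH) ≈ 4.2
methoxide (CH₃O⁻): pKₐ(CH₃OH) ≈ 15.5
The question asks for worst first, so the sequence is read in increasing leaving-group ability.

methoxide (CH₃O⁻) < benzoate (PhCOO⁻) < hydrogen sulfate < OTf⁻ < N₂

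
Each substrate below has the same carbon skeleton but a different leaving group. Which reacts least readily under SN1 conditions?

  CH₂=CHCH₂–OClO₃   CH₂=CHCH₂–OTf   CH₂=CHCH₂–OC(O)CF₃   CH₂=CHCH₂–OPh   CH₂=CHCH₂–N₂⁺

CH₂=CHCH₂–OPh

The skeletons are identical, so relative rate is governed entirely by leaving-group ability.
Leaving-group ability tracks the stability of the departed species; conjugate-acid pKₐ is the usual yardstick (lower pKₐ → better LG).
CH₂=CHCH₂–N₂⁺ loses N₂: no meaningful conjugate acid; N₂ departs as an exceptionally stable neutral molecule
CH₂=CHCH₂–OTf loses OTf⁻: pKₐ(CF₃SO₃H (triflic acid)) ≈ -14
CH₂=CHCH₂–OClO₃ loses ClO₄⁻: pKₐ(HClO₄) ≈ -10
CH₂=CHCH₂–OC(O)CF₃ loses CF₃COO⁻: pKₐ(CF₃COOH) ≈ 0.2
CH₂=CHCH₂–OPh loses PhO⁻: pKₐ(C₆H₅OH (phenol)) ≈ 10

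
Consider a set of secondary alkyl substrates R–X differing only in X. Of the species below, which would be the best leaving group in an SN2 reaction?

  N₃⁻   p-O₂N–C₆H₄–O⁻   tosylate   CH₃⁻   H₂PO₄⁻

tosylate: pKₐ(p-CH₃C₆H₄SO₃H (TsOH)) ≈ -2.8
H₂PO₄⁻: pKₐ(H₃PO₄) ≈ 2.1
N₃⁻: pKₐ(HN₃) ≈ 4.7
p-O₂N–C₆H₄–O⁻: pKₐ(p-nitrophenol) ≈ 7.2
CH₃⁻: pKₐ(CH₄) ≈ 48

tosylate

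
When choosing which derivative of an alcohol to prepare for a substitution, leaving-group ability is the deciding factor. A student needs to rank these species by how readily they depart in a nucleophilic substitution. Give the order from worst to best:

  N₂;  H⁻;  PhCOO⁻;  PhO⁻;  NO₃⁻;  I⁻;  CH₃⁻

CH₃⁻ < H⁻ < PhO⁻ < PhCOO⁻ < NO₃⁻ < I⁻ < N₂

Rank by basicity of the departing species: weakest base leaves most easily.
N₂: no meaningful conjugate acid; N₂ departs as an exceptionally stable neutral molecule
I⁻: pKₐ(HI) ≈ -10
NO₃⁻: pKₐ(HNO₃) ≈ -1.3
PhCOO⁻: pKₐ(C₆H₅COOH) ≈ 4.2
PhO⁻: pKₐ(C₆H₅OH (phenol)) ≈ 10
H⁻: pKₐ(H₂) ≈ 36
CH₃⁻: pKₐ(CH₄) ≈ 48
Reversing gives the worst-to-best order requested.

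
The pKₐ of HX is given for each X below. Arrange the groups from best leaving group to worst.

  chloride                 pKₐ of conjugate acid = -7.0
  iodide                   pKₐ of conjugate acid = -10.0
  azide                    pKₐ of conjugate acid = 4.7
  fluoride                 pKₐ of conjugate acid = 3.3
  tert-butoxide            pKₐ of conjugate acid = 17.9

iodide > chloride > fluoride > azide > tert-butoxide

Lower conjugate-acid pKₐ ⇒ weaker base ⇒ better leaving group.
Sorting by the given values: iodide (-10.0), chloride (-7.0), fluoride (3.3), azide (4.7), tert-butoxide (17.9).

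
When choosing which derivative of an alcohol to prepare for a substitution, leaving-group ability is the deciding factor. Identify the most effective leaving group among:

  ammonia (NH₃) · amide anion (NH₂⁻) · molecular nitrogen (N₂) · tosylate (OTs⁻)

Leaving-group ability tracks the stability of the departed species; conjugate-acid pKₐ is the usual yardstick (lower pKₐ → better LG).
molecular nitrogen (N₂): no meaningful conjugate acid; N₂ departs as an exceptionally stable neutral molecule
tosylate (OTs⁻): pKₐ(p-CH₃C₆H₄SO₃H (TsOH)) ≈ -2.8
ammonia (NH₃): pKₐ(NH₄⁺) ≈ 9.2
amide anion (NH₂⁻): pKₐ(NH₃) ≈ 38

molecular nitrogen (N₂)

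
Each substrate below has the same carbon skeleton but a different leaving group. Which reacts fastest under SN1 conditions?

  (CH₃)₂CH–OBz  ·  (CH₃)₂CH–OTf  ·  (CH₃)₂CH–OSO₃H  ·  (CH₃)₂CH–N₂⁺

(CH₃)₂CH–N₂⁺

Identical carbon frameworks mean the comparison reduces to leaving-group quality.
The more stable X⁻ (or X) is on its own — i.e. the weaker a base it is — the better a leaving group it makes.
(CH₃)₂CH–N₂⁺ loses N₂: no meaningful conjugate acid; N₂ departs as an exceptionally stable neutral molecule
(CH₃)₂CH–OTf loses OTf⁻: pKₐ(CF₃SO₃H (triflic acid)) ≈ -14
(CH₃)₂CH–OSO₃H loses HSO₄⁻: pKₐ(H₂SO₄) ≈ -3
(CH₃)₂CH–OBz loses PhCOO⁻: pKₐ(C₆H₅COOH) ≈ 4.2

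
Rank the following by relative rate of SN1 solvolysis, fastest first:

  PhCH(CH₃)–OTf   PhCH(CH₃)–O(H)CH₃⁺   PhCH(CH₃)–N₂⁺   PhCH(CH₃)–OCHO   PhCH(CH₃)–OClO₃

PhCH(CH₃)–N₂⁺ > PhCH(CH₃)–OTf > PhCH(CH₃)–OClO₃ > PhCH(CH₃)–O(H)CH₃⁺ > PhCH(CH₃)–OCHO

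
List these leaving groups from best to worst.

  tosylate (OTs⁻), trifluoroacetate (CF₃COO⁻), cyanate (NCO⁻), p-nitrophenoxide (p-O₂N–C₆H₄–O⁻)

The more stable X⁻ (or X) is on its own — i.e. the weaker a base it is — the better a leaving group it makes.
tosylate (OTs⁻): pKₐ(p-CH₃C₆H₄SO₃H (TsOH)) ≈ -2.8
trifluoroacetate (CF₃COO⁻): pKₐ(CF₃COOH) ≈ 0.2
cyanate (NCO⁻): pKₐ(HOCN) ≈ 3.5 — resonance between N and O
p-nitrophenoxide (p-O₂N–C₆H₄–O⁻): pKₐ(p-nitrophenol) ≈ 7.2 — nitro group delocalises the charge; the classic chromogenic LG

tosylate (OTs⁻) > trifluoroacetate (CF₃COO⁻) > cyanate (NCO⁻) > p-nitrophenoxide (p-O₂N–C₆H₄–O⁻)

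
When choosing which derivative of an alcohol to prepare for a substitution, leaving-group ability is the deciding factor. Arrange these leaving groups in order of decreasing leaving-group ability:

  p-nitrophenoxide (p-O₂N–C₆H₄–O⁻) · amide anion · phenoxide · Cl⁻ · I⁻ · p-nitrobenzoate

I⁻ > Cl⁻ > p-nitrobenzoate > p-nitrophenoxide (p-O₂N–C₆H₄–O⁻) > phenoxide > amide anion

Rank by basicity of the departing species: weakest base leaves most easily.
I⁻: pKₐ(HI) ≈ -10
Cl⁻: pKₐ(HCl) ≈ -7
p-nitrobenzoate: pKₐ(p-nitrobenzoic acid) ≈ 3.4
p-nitrophenoxide (p-O₂N–C₆H₄–O⁻): pKₐ(p-nitrophenol) ≈ 7.2
phenoxide: pKₐ(C₆H₅OH (phenol)) ≈ 10
amide anion: pKₐ(NH₃) ≈ 38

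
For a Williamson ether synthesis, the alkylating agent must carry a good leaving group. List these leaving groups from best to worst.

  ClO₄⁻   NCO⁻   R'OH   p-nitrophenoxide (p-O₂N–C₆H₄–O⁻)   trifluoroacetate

ClO₄⁻ > R'OH > trifluoroacetate > NCO⁻ > p-nitrophenoxide (p-O₂N–C₆H₄–O⁻)

Rank by basicity of the departing species: weakest base leaves most easily.
ClO₄⁻: pKₐ(HClO₄) ≈ -10
R'OH: pKₐ(R'OH₂⁺) ≈ -2.4
trifluoroacetate: pKₐ(CF₃COOH) ≈ 0.2
NCO⁻: pKₐ(HOCN) ≈ 3.5
p-nitrophenoxide (p-O₂N–C₆H₄–O⁻): pKₐ(p-nitrophenol) ≈ 7.2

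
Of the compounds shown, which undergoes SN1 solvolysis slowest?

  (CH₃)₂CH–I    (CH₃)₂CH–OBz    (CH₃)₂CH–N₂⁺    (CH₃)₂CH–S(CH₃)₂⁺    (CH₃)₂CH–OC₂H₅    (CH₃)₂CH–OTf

(CH₃)₂CH–OC₂H₅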